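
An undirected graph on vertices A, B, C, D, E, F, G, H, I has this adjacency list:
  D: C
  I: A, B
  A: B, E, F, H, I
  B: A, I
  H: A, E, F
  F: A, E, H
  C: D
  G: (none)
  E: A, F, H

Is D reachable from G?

No

G has no edges, so nothing is reachable from it.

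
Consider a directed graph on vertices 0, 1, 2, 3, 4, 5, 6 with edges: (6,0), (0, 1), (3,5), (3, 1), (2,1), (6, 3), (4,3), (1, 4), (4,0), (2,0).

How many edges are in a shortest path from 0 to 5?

Distance 0: 0.
Distance 1: 1.
Distance 2: 4.
Distance 3: 3.
Distance 4: 5 — contains 5.

4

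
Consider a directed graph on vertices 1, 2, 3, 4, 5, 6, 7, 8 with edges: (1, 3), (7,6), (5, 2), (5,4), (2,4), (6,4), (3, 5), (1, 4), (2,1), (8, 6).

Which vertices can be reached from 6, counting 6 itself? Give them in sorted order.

4, 6

Start at 6.
Its neighbours: 4.
Nothing further is reachable.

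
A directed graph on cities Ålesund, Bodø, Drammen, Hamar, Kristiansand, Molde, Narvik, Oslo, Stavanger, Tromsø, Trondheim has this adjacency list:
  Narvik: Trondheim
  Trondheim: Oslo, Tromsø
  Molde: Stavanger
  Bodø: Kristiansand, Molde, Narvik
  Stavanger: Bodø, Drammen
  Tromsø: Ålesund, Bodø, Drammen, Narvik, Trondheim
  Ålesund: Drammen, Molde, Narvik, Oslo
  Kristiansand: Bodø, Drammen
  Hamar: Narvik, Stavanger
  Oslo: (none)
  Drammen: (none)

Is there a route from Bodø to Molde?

Explore from Bodø.
Distance 1: reach Kristiansand, Molde, Narvik.
Found Molde.

Yes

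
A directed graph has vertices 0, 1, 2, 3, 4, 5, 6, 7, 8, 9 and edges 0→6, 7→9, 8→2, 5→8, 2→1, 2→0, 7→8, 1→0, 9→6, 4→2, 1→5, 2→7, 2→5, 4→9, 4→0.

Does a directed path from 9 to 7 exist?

Explore from 9.
Distance 1: reach 6.
The search from 9 is exhausted; no directed path reaches 7.

No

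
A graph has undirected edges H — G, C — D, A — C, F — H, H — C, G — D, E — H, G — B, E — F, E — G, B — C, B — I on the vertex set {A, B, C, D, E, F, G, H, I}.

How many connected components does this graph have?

1

From A: component {A, B, C, D, E, F, G, H, I}.
That's 1 component.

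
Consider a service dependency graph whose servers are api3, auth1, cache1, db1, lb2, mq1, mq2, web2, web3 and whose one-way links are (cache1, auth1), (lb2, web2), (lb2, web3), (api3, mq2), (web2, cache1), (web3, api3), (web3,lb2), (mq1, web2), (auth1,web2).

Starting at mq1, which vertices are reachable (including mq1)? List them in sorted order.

Start at mq1.
Its neighbours: web2.
Then their neighbours: cache1.
Then next layer: auth1.
Nothing further is reachable.

auth1, cache1, mq1, web2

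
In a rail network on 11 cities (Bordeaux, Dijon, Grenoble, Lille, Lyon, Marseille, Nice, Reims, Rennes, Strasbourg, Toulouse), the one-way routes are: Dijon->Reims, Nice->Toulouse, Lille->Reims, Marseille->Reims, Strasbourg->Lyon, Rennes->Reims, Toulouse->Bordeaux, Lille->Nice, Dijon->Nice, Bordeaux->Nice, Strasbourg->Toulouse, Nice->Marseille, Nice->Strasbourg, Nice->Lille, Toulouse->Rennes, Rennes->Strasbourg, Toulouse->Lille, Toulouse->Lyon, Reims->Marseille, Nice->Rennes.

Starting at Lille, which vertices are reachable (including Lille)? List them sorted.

Bordeaux, Lille, Lyon, Marseille, Nice, Reims, Rennes, Strasbourg, Toulouse

Start at Lille.
Its neighbours: Nice, Reims.
Then their neighbours: Marseille, Rennes, Strasbourg, Toulouse.
Then next layer: Bordeaux, Lyon.
Nothing further is reachable.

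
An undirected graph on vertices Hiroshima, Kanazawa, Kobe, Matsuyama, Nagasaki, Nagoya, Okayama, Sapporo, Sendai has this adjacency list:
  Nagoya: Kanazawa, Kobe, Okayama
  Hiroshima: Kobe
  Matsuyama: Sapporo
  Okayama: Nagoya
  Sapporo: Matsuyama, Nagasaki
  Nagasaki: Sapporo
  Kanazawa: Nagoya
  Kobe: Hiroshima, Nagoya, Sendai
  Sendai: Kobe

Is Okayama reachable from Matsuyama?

Explore from Matsuyama.
Distance 1: reach Sapporo.
Distance 2: reach Nagasaki.
The search is exhausted without reaching Okayama; it lies in a different component.

No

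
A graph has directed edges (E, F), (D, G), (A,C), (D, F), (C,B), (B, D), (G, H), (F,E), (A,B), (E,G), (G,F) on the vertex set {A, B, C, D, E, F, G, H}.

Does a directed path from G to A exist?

No

Explore from G.
Distance 1: reach F, H.
Distance 2: reach E.
The search from G is exhausted; no directed path reaches A.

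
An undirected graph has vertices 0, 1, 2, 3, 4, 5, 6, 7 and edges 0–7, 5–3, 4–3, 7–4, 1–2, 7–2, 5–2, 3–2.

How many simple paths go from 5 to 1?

5–2–1
5–3–2–1
5–3–4–7–2–1

3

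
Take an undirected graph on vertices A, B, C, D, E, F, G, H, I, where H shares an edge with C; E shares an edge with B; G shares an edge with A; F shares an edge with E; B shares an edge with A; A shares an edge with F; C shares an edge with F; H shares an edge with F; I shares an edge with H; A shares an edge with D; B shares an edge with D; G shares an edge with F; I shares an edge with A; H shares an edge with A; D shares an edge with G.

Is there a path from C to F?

Explore from C.
Distance 1: reach F, H.
Found F.

Yes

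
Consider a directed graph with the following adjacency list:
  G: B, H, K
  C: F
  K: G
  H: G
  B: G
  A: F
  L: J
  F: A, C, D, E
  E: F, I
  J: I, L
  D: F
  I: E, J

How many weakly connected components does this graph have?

2

From A: component {A, C, D, E, F, I, J, L}.
From B: component {B, G, H, K}.
That's 2 components.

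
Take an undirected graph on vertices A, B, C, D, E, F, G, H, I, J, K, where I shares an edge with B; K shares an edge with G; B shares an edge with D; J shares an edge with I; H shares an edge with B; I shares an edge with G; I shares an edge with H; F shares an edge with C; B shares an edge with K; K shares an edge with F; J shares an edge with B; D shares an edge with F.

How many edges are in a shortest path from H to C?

Distance 0: H.
Distance 1: B, I.
Distance 2: D, G, J, K.
Distance 3: F.
Distance 4: C — contains C.

4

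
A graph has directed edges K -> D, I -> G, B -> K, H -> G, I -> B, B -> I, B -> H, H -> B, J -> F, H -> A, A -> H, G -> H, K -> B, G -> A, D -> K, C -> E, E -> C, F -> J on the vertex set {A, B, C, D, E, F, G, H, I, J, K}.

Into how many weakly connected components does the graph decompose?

From A: component {A, B, D, G, H, I, K}.
From C: component {C, E}.
From F: component {F, J}.
That's 3 components.

3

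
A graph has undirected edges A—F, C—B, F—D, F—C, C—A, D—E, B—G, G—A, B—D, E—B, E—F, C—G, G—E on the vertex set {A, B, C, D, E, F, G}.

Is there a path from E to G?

Yes

Explore from E.
Distance 1: reach B, D, F, G.
Found G.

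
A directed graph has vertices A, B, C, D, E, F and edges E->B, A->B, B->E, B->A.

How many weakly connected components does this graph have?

4

From A: component {A, B, E}.
From C: component {C}.
From D: component {D}.
From F: component {F}.
That's 4 components.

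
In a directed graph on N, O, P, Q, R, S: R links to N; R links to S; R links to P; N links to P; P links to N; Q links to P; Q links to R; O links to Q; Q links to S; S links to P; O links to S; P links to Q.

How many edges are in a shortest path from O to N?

3

Distance 0: O.
Distance 1: Q, S.
Distance 2: P, R.
Distance 3: N — contains N.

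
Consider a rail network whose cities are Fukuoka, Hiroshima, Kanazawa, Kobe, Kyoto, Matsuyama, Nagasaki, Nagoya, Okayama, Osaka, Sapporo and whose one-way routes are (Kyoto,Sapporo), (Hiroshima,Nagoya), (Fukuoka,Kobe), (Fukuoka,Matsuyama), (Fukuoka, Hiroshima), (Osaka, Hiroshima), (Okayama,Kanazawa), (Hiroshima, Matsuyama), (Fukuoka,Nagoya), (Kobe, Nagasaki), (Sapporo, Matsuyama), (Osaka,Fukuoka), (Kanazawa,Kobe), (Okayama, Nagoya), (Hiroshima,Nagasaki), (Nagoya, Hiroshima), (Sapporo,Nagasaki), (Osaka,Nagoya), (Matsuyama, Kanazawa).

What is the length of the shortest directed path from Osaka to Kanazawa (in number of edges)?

Distance 0: Osaka.
Distance 1: Fukuoka, Hiroshima, Nagoya.
Distance 2: Kobe, Matsuyama, Nagasaki.
Distance 3: Kanazawa — contains Kanazawa.

3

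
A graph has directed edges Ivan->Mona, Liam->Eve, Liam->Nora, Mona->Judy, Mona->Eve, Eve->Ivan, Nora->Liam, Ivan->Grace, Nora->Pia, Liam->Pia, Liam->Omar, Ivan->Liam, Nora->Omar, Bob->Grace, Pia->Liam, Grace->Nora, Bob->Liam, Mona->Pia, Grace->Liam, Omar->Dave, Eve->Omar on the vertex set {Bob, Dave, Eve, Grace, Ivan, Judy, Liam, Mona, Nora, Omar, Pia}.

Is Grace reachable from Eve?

Yes

Explore from Eve.
Distance 1: reach Ivan, Omar.
Distance 2: reach Dave, Grace, Liam, Mona.
Found Grace.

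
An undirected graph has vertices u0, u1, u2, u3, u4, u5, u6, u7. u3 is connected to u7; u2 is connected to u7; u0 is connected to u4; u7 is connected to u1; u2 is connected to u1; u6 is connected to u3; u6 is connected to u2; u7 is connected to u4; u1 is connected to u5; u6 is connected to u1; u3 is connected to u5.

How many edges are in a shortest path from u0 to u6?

Distance 0: u0.
Distance 1: u4.
Distance 2: u7.
Distance 3: u1, u2, u3.
Distance 4: u5, u6 — contains u6.

4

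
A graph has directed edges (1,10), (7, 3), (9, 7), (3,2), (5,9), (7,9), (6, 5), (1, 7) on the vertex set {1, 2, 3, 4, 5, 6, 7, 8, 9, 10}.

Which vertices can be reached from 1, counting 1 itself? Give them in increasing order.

1, 2, 3, 7, 9, 10

Start at 1.
Its neighbours: 7, 10.
Then their neighbours: 3, 9.
Then next layer: 2.
Nothing further is reachable.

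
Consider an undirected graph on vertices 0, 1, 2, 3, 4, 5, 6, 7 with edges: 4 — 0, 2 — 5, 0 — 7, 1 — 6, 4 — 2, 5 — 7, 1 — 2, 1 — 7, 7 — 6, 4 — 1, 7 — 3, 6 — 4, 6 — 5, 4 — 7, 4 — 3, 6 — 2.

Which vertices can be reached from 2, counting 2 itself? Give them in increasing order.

0, 1, 2, 3, 4, 5, 6, 7

Start at 2.
Its neighbours: 1, 4, 5, 6.
Then their neighbours: 0, 3, 7.
Every vertex is now reached.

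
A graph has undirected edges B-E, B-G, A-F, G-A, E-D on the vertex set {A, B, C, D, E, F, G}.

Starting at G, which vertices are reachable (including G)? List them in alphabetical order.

A, B, D, E, F, G

Start at G.
Its neighbours: A, B.
Then their neighbours: E, F.
Then next layer: D.
Nothing further is reachable.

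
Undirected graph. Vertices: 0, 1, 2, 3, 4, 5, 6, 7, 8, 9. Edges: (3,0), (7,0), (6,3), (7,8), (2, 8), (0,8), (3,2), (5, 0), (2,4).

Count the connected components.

From 0: component {0, 2, 3, 4, 5, 6, 7, 8}.
From 1: component {1}.
From 9: component {9}.
That's 3 components.

3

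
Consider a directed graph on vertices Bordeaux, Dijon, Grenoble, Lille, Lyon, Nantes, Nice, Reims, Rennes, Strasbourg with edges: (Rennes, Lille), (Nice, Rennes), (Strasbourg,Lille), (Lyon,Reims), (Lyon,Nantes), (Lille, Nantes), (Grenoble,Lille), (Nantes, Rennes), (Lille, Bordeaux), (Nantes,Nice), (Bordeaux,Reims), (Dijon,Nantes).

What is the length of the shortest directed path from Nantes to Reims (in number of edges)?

4

Distance 0: Nantes.
Distance 1: Nice, Rennes.
Distance 2: Lille.
Distance 3: Bordeaux.
Distance 4: Reims — contains Reims.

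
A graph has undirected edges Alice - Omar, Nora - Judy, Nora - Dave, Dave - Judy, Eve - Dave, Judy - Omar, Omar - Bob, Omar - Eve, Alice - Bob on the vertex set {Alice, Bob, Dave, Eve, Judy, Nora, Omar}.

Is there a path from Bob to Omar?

Explore from Bob.
Distance 1: reach Alice, Omar.
Found Omar.

Yes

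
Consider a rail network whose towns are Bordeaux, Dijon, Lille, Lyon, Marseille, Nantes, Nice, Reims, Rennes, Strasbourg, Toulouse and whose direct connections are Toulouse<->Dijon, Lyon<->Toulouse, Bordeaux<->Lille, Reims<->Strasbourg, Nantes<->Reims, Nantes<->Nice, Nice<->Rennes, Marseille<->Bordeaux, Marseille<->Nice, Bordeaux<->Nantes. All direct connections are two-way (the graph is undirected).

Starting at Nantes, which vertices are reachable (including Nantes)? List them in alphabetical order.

Bordeaux, Lille, Marseille, Nantes, Nice, Reims, Rennes, Strasbourg

Start at Nantes.
Its neighbours: Bordeaux, Nice, Reims.
Then their neighbours: Lille, Marseille, Rennes, Strasbourg.
Nothing further is reachable.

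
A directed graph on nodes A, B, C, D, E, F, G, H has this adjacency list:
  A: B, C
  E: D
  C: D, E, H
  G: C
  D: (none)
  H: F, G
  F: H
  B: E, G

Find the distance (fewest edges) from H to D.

3

Distance 0: H.
Distance 1: F, G.
Distance 2: C.
Distance 3: D, E — contains D.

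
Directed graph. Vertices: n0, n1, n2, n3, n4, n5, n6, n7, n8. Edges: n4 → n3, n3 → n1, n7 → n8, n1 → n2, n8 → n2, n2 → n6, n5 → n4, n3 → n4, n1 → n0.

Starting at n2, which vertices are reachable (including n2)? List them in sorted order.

Start at n2.
Its neighbours: n6.
Nothing further is reachable.

n2, n6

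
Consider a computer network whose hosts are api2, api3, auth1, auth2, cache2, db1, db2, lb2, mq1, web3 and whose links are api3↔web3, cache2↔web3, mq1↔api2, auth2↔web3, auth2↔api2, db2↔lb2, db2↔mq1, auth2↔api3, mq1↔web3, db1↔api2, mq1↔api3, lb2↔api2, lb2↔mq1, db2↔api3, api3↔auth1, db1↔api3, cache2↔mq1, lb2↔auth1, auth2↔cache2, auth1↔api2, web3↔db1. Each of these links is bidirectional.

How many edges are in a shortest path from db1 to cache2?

2

Distance 0: db1.
Distance 1: api2, api3, web3.
Distance 2: auth1, auth2, cache2, db2, lb2, mq1 — contains cache2.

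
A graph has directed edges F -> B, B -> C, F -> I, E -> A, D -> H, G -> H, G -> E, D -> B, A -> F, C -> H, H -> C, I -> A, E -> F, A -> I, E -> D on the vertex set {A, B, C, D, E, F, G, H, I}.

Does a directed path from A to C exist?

Yes

Explore from A.
Distance 1: reach F, I.
Distance 2: reach B.
Distance 3: reach C.
Found C.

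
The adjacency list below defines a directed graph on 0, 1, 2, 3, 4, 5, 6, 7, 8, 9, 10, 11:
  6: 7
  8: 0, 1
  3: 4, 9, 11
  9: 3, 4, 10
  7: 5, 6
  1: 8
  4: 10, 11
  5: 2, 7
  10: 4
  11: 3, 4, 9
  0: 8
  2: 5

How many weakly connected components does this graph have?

From 0: component {0, 1, 8}.
From 2: component {2, 5, 6, 7}.
From 3: component {3, 4, 9, 10, 11}.
That's 3 components.

3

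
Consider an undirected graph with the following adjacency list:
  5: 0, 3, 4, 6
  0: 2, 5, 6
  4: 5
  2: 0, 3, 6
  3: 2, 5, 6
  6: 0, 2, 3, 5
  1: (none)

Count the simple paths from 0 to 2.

0–2
0–5–3–2
0–5–3–6–2
0–5–6–2
0–5–6–3–2
0–6–2
0–6–3–2
0–6–5–3–2

8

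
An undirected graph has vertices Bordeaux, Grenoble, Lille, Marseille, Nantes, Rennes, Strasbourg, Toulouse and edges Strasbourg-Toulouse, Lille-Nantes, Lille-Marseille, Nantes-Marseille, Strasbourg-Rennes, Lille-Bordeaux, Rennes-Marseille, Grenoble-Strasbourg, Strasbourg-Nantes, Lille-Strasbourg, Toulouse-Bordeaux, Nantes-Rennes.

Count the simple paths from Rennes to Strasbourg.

12

Rennes–Marseille–Lille–Bordeaux–Toulouse–Strasbourg
Rennes–Marseille–Lille–Nantes–Strasbourg
Rennes–Marseille–Lille–Strasbourg
Rennes–Marseille–Nantes–Lille–Bordeaux–Toulouse–Strasbourg
Rennes–Marseille–Nantes–Lille–Strasbourg
Rennes–Marseille–Nantes–Strasbourg
Rennes–Nantes–Lille–Bordeaux–Toulouse–Strasbourg
Rennes–Nantes–Lille–Strasbourg
Rennes–Nantes–Marseille–Lille–Bordeaux–Toulouse–Strasbourg
Rennes–Nantes–Marseille–Lille–Strasbourg
Rennes–Nantes–Strasbourg
Rennes–Strasbourg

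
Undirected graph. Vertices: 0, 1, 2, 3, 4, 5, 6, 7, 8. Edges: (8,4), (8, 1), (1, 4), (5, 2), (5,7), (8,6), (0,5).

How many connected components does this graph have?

3

From 0: component {0, 2, 5, 7}.
From 1: component {1, 4, 6, 8}.
From 3: component {3}.
That's 3 components.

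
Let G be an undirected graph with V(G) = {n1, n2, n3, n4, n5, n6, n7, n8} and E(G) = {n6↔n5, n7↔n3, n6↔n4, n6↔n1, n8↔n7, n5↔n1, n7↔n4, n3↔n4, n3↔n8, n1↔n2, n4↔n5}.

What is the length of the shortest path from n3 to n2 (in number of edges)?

Distance 0: n3.
Distance 1: n4, n7, n8.
Distance 2: n5, n6.
Distance 3: n1.
Distance 4: n2 — contains n2.

4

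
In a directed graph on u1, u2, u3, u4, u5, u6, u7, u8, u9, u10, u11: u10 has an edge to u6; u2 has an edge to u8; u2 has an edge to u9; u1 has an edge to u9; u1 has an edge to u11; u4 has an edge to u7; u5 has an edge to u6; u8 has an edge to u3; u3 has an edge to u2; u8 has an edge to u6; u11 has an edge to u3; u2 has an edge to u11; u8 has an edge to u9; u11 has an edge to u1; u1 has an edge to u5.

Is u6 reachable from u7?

No

u7 has no outgoing edges, so nothing is reachable from it.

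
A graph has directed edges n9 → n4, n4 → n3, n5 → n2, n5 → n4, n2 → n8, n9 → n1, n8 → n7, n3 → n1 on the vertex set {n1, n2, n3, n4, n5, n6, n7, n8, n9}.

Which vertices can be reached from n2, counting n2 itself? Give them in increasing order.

n2, n7, n8

Start at n2.
Its neighbours: n8.
Then their neighbours: n7.
Nothing further is reachable.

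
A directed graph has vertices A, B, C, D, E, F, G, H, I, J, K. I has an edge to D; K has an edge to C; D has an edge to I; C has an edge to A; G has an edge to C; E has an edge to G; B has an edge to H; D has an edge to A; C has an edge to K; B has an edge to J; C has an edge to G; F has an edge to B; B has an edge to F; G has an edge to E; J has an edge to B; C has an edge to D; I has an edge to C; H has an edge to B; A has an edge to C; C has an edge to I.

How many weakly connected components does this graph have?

From A: component {A, C, D, E, G, I, K}.
From B: component {B, F, H, J}.
That's 2 components.

2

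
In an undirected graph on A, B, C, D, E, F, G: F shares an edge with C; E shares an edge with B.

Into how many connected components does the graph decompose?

From A: component {A}.
From B: component {B, E}.
From C: component {C, F}.
From D: component {D}.
From G: component {G}.
That's 5 components.

5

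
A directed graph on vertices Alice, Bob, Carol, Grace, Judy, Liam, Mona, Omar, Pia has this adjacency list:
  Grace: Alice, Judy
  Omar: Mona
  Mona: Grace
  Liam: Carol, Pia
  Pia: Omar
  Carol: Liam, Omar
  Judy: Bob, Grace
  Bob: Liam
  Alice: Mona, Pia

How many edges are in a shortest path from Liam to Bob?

6

Distance 0: Liam.
Distance 1: Carol, Pia.
Distance 2: Omar.
Distance 3: Mona.
Distance 4: Grace.
Distance 5: Alice, Judy.
Distance 6: Bob — contains Bob.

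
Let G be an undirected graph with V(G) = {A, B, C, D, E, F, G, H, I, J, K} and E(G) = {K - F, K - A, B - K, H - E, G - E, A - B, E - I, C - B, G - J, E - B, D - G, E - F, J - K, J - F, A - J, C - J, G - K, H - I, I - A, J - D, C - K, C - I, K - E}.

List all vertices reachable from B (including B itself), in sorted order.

A, B, C, D, E, F, G, H, I, J, K

Start at B.
Its neighbours: A, C, E, K.
Then their neighbours: F, G, H, I, J.
Then next layer: D.
Every vertex is now reached.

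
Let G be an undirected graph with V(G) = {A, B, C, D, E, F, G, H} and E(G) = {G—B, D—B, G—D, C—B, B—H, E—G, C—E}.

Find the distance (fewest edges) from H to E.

3

Distance 0: H.
Distance 1: B.
Distance 2: C, D, G.
Distance 3: E — contains E.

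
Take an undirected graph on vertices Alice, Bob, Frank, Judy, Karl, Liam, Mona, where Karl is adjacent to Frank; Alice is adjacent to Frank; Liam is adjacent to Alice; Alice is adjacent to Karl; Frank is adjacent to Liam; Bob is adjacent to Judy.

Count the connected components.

From Alice: component {Alice, Frank, Karl, Liam}.
From Bob: component {Bob, Judy}.
From Mona: component {Mona}.
That's 3 components.

3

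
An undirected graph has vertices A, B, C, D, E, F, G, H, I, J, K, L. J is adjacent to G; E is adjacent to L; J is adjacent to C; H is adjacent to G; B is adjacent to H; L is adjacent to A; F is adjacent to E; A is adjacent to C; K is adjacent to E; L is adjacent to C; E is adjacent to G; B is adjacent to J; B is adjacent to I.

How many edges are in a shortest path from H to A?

Distance 0: H.
Distance 1: B, G.
Distance 2: E, I, J.
Distance 3: C, F, K, L.
Distance 4: A — contains A.

4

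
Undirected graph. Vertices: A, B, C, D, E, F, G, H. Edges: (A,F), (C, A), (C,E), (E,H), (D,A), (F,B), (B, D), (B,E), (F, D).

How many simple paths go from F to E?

F–A–C–E
F–A–D–B–E
F–B–D–A–C–E
F–B–E
F–D–A–C–E
F–D–B–E

6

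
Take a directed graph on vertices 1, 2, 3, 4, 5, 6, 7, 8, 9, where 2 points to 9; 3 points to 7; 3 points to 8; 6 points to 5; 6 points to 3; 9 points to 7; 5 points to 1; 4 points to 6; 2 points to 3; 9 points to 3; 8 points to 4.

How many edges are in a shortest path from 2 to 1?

6

Distance 0: 2.
Distance 1: 3, 9.
Distance 2: 7, 8.
Distance 3: 4.
Distance 4: 6.
Distance 5: 5.
Distance 6: 1 — contains 1.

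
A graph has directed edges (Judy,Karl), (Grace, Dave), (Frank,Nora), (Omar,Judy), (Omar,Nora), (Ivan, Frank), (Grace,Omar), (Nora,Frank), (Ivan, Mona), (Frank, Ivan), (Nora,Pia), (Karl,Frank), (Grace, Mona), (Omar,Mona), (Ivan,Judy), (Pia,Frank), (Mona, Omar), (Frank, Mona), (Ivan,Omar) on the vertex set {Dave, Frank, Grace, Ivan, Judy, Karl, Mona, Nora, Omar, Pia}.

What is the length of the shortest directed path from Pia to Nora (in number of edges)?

Distance 0: Pia.
Distance 1: Frank.
Distance 2: Ivan, Mona, Nora — contains Nora.

2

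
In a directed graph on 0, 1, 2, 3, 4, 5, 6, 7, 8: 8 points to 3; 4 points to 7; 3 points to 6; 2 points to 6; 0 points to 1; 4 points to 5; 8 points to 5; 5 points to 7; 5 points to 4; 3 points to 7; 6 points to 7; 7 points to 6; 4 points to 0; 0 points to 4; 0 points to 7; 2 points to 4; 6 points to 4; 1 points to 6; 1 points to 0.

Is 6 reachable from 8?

Explore from 8.
Distance 1: reach 3, 5.
Distance 2: reach 4, 6, 7.
Found 6.

Yes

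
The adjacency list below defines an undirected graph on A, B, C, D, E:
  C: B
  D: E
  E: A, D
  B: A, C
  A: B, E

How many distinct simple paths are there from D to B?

D–E–A–B

1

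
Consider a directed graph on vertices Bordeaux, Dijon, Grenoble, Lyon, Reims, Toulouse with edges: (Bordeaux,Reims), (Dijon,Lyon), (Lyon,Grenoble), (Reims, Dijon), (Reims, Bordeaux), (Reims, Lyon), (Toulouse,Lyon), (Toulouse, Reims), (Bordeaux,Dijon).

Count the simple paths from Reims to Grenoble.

3

Reims→Bordeaux→Dijon→Lyon→Grenoble
Reims→Dijon→Lyon→Grenoble
Reims→Lyon→Grenoble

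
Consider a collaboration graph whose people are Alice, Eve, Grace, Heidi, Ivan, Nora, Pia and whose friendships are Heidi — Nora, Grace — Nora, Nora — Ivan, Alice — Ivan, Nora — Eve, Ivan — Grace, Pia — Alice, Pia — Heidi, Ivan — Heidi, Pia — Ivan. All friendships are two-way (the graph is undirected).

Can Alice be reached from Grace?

Explore from Grace.
Distance 1: reach Ivan, Nora.
Distance 2: reach Alice, Eve, Heidi, Pia.
Found Alice.

Yes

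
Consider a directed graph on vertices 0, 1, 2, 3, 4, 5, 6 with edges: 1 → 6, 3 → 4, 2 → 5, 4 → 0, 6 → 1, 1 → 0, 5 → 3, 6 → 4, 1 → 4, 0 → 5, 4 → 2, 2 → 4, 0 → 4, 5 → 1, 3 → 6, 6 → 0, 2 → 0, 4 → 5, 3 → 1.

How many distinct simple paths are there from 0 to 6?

0→4→2→5→1→6
0→4→2→5→3→1→6
0→4→2→5→3→6
0→4→5→1→6
0→4→5→3→1→6
0→4→5→3→6
0→5→1→6
0→5→3→1→6
0→5→3→6

9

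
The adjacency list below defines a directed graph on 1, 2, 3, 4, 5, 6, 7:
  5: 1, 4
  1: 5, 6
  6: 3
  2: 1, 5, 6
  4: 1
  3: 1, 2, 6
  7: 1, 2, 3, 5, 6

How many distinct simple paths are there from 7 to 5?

12

7→1→5
7→1→6→3→2→5
7→2→1→5
7→2→5
7→2→6→3→1→5
7→3→1→5
7→3→2→1→5
7→3→2→5
7→5
7→6→3→1→5
7→6→3→2→1→5
7→6→3→2→5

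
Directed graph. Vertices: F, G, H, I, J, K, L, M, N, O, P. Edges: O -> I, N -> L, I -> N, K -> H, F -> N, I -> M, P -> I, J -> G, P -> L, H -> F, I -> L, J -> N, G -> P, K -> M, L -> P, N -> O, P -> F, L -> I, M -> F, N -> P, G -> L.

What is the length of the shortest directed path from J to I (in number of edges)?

3

Distance 0: J.
Distance 1: G, N.
Distance 2: L, O, P.
Distance 3: F, I — contains I.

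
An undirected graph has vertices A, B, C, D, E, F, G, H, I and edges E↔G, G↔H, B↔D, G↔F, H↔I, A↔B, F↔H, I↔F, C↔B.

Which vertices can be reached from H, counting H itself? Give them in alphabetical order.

Start at H.
Its neighbours: F, G, I.
Then their neighbours: E.
Nothing further is reachable.

E, F, G, H, I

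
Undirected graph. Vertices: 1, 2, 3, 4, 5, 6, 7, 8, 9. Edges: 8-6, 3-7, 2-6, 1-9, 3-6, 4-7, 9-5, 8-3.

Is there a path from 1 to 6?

Explore from 1.
Distance 1: reach 9.
Distance 2: reach 5.
The search is exhausted without reaching 6; it lies in a different component.

No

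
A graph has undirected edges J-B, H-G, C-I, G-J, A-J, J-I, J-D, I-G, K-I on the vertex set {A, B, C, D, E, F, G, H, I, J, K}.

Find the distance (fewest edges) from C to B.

3

Distance 0: C.
Distance 1: I.
Distance 2: G, J, K.
Distance 3: A, B, D, H — contains B.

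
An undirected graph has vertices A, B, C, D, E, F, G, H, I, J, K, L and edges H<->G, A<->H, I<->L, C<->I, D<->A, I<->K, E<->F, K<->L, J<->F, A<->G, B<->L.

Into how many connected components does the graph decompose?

3

From A: component {A, D, G, H}.
From B: component {B, C, I, K, L}.
From E: component {E, F, J}.
That's 3 components.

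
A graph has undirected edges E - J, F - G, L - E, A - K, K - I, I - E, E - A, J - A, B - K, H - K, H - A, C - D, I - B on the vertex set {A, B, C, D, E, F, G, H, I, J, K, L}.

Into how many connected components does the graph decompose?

From A: component {A, B, E, H, I, J, K, L}.
From C: component {C, D}.
From F: component {F, G}.
That's 3 components.

3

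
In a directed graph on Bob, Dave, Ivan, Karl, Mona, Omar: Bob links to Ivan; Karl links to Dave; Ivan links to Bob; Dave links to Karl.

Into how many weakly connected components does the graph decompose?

4

From Bob: component {Bob, Ivan}.
From Dave: component {Dave, Karl}.
From Mona: component {Mona}.
From Omar: component {Omar}.
That's 4 components.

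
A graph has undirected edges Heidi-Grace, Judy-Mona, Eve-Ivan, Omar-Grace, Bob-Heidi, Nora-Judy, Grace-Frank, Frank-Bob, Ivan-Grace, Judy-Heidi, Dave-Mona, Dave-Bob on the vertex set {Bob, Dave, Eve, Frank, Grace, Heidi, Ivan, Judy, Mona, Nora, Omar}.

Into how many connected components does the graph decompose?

1

From Bob: component {Bob, Dave, Eve, Frank, Grace, Heidi, Ivan, Judy, Mona, Nora, Omar}.
That's 1 component.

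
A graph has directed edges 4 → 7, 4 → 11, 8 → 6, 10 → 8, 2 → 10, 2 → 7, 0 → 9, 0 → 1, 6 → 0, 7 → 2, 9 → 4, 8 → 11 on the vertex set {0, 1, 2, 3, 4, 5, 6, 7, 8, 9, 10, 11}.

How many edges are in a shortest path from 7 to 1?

Distance 0: 7.
Distance 1: 2.
Distance 2: 10.
Distance 3: 8.
Distance 4: 6, 11.
Distance 5: 0.
Distance 6: 1, 9 — contains 1.

6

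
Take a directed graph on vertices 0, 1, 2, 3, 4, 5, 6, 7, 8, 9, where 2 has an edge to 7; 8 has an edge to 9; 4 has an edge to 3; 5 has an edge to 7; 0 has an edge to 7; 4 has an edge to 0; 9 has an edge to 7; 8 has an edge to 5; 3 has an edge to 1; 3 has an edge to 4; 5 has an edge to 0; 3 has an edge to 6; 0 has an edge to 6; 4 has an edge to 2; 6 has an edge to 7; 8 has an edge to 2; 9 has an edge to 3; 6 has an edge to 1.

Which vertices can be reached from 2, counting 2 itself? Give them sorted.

2, 7

Start at 2.
Its neighbours: 7.
Nothing further is reachable.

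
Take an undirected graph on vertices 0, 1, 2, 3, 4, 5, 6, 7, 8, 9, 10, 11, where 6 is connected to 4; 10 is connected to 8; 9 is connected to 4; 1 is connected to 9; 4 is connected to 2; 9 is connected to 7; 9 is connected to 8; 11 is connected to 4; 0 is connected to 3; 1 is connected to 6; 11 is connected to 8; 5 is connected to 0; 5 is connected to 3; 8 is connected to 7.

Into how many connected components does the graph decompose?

2

From 0: component {0, 3, 5}.
From 1: component {1, 2, 4, 6, 7, 8, 9, 10, 11}.
That's 2 components.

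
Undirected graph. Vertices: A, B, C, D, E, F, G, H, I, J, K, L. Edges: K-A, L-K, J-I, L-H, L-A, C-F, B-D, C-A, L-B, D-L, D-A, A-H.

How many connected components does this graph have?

4

From A: component {A, B, C, D, F, H, K, L}.
From E: component {E}.
From G: component {G}.
From I: component {I, J}.
That's 4 components.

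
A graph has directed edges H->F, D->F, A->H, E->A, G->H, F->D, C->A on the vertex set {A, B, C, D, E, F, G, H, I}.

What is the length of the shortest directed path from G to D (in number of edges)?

Distance 0: G.
Distance 1: H.
Distance 2: F.
Distance 3: D — contains D.

3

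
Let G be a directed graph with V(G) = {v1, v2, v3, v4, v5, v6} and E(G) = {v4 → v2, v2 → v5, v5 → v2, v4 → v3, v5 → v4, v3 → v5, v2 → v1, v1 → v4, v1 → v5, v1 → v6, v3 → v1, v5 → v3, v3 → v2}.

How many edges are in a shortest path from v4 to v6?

Distance 0: v4.
Distance 1: v2, v3.
Distance 2: v1, v5.
Distance 3: v6 — contains v6.

3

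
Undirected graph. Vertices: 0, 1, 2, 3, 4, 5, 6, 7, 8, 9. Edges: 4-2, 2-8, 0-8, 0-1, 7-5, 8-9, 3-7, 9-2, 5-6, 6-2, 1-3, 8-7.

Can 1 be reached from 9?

Explore from 9.
Distance 1: reach 2, 8.
Distance 2: reach 0, 4, 6, 7.
Distance 3: reach 1, 3, 5.
Found 1.

Yes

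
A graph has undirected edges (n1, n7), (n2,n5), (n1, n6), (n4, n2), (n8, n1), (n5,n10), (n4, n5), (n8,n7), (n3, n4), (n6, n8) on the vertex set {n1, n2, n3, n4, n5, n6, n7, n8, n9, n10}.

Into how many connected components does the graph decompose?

From n1: component {n1, n6, n7, n8}.
From n2: component {n2, n3, n4, n5, n10}.
From n9: component {n9}.
That's 3 components.

3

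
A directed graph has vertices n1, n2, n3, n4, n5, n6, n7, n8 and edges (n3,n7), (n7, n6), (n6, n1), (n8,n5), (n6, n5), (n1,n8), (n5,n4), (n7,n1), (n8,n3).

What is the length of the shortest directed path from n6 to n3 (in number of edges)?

Distance 0: n6.
Distance 1: n1, n5.
Distance 2: n4, n8.
Distance 3: n3 — contains n3.

3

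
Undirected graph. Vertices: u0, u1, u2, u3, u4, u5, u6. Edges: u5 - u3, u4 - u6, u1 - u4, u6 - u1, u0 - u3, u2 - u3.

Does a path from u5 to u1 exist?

No

Explore from u5.
Distance 1: reach u3.
Distance 2: reach u0, u2.
The search is exhausted without reaching u1; it lies in a different component.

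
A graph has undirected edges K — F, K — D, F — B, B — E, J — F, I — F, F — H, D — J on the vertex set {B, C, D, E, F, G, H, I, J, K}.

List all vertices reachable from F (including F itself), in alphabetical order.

B, D, E, F, H, I, J, K

Start at F.
Its neighbours: B, H, I, J, K.
Then their neighbours: D, E.
Nothing further is reachable.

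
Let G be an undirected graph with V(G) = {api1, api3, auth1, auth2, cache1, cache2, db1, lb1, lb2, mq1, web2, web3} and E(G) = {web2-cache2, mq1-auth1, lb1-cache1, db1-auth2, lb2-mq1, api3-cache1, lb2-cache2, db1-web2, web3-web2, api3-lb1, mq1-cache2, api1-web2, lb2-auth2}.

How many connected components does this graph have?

From api1: component {api1, auth1, auth2, cache2, db1, lb2, mq1, web2, web3}.
From api3: component {api3, cache1, lb1}.
That's 2 components.

2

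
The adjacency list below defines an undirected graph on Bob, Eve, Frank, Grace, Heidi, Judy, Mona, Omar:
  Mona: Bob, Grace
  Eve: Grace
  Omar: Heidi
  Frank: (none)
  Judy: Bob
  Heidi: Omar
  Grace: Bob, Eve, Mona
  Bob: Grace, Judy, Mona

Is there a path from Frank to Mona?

Frank has no edges, so nothing is reachable from it.

No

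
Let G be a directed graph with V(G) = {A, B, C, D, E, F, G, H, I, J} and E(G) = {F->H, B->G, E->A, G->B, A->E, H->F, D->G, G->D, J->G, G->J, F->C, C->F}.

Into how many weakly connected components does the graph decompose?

4

From A: component {A, E}.
From B: component {B, D, G, J}.
From C: component {C, F, H}.
From I: component {I}.
That's 4 components.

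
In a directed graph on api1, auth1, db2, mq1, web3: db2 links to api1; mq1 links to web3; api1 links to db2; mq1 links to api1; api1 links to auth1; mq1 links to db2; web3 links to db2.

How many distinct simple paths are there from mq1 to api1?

mq1→api1
mq1→db2→api1
mq1→web3→db2→api1

3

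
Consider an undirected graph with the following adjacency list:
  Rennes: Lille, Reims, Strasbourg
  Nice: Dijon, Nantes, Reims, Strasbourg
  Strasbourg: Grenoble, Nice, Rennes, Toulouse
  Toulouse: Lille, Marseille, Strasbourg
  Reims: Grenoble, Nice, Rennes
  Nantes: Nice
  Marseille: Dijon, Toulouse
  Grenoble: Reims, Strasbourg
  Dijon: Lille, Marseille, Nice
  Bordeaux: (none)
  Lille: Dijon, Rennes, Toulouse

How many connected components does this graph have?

From Bordeaux: component {Bordeaux}.
From Dijon: component {Dijon, Grenoble, Lille, Marseille, Nantes, Nice, Reims, Rennes, Strasbourg, Toulouse}.
That's 2 components.

2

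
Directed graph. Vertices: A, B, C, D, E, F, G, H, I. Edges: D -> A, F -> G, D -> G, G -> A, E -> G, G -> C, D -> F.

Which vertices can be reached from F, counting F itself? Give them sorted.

A, C, F, G

Start at F.
Its neighbours: G.
Then their neighbours: A, C.
Nothing further is reachable.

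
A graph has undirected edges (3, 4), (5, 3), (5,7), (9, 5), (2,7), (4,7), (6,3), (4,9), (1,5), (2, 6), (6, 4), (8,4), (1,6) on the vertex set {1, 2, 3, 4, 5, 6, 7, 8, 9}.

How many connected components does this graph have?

1

From 1: component {1, 2, 3, 4, 5, 6, 7, 8, 9}.
That's 1 component.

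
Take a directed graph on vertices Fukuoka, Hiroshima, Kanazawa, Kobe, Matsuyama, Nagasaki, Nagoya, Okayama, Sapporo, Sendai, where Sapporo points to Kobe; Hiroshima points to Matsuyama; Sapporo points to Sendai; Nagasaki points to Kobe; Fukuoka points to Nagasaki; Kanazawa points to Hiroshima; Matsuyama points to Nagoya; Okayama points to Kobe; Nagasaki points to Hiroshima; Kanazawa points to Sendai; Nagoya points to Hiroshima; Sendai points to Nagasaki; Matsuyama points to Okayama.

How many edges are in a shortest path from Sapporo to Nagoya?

5

Distance 0: Sapporo.
Distance 1: Kobe, Sendai.
Distance 2: Nagasaki.
Distance 3: Hiroshima.
Distance 4: Matsuyama.
Distance 5: Nagoya, Okayama — contains Nagoya.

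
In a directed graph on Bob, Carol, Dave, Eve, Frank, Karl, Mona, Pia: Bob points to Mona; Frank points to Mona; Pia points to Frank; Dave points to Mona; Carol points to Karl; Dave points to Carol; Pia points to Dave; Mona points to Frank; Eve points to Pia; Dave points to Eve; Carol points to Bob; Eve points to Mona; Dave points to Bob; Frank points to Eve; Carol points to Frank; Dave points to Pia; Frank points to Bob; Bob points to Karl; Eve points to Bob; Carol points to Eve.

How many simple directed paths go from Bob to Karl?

2

Bob→Karl
Bob→Mona→Frank→Eve→Pia→Dave→Carol→Karl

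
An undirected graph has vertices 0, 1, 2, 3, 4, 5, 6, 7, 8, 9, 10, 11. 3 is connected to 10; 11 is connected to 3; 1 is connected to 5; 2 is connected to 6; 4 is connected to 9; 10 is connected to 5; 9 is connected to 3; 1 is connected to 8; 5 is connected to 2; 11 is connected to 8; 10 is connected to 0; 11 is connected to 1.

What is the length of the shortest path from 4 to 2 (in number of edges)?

5

Distance 0: 4.
Distance 1: 9.
Distance 2: 3.
Distance 3: 10, 11.
Distance 4: 0, 1, 5, 8.
Distance 5: 2 — contains 2.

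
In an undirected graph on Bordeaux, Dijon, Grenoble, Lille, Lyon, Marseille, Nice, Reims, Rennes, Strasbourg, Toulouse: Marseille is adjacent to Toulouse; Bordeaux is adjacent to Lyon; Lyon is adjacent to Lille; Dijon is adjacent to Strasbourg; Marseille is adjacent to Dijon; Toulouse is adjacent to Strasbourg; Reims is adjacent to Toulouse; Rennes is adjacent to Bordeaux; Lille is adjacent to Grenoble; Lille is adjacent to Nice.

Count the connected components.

From Bordeaux: component {Bordeaux, Grenoble, Lille, Lyon, Nice, Rennes}.
From Dijon: component {Dijon, Marseille, Reims, Strasbourg, Toulouse}.
That's 2 components.

2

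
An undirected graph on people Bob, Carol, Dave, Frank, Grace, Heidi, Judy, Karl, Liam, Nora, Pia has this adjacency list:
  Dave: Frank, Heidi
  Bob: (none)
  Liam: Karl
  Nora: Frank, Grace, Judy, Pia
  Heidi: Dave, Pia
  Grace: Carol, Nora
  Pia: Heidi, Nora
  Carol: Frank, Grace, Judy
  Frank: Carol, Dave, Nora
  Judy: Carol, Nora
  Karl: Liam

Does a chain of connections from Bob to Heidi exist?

Bob has no edges, so nothing is reachable from it.

No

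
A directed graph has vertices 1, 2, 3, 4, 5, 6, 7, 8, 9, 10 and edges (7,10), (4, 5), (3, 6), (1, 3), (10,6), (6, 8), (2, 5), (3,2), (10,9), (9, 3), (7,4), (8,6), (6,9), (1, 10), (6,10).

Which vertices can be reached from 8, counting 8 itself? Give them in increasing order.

2, 3, 5, 6, 8, 9, 10

Start at 8.
Its neighbours: 6.
Then their neighbours: 9, 10.
Then next layer: 3.
Then next layer: 2.
Then next layer: 5.
Nothing further is reachable.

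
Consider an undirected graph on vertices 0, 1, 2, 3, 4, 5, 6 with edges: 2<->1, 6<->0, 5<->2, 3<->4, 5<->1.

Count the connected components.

3

From 0: component {0, 6}.
From 1: component {1, 2, 5}.
From 3: component {3, 4}.
That's 3 components.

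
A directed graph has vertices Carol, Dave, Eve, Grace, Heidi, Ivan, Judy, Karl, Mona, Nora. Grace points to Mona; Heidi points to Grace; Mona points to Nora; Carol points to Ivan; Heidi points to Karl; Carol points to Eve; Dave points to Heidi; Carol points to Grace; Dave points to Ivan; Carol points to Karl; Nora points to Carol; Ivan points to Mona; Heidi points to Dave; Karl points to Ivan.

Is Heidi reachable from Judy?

No

Judy has no outgoing edges, so nothing is reachable from it.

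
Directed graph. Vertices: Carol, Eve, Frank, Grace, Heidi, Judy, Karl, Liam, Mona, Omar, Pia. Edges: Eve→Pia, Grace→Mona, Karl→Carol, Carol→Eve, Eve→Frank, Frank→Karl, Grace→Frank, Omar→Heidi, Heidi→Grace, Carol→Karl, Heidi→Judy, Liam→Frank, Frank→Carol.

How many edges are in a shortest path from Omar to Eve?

Distance 0: Omar.
Distance 1: Heidi.
Distance 2: Grace, Judy.
Distance 3: Frank, Mona.
Distance 4: Carol, Karl.
Distance 5: Eve — contains Eve.

5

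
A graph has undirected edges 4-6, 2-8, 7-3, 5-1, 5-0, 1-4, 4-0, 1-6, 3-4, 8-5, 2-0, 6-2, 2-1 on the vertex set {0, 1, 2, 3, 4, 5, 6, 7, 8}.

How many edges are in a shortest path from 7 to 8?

Distance 0: 7.
Distance 1: 3.
Distance 2: 4.
Distance 3: 0, 1, 6.
Distance 4: 2, 5.
Distance 5: 8 — contains 8.

5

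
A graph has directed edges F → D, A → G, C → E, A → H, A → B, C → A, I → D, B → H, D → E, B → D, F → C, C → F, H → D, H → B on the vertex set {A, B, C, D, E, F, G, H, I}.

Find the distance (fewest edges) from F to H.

Distance 0: F.
Distance 1: C, D.
Distance 2: A, E.
Distance 3: B, G, H — contains H.

3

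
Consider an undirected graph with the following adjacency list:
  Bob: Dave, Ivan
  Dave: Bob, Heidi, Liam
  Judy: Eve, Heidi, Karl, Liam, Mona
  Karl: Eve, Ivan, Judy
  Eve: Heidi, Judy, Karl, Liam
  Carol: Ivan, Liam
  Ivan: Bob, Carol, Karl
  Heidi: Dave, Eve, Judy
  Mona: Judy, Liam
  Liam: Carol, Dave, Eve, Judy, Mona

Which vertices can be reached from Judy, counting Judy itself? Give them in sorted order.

Start at Judy.
Its neighbours: Eve, Heidi, Karl, Liam, Mona.
Then their neighbours: Carol, Dave, Ivan.
Then next layer: Bob.
Every vertex is now reached.

Bob, Carol, Dave, Eve, Heidi, Ivan, Judy, Karl, Liam, Mona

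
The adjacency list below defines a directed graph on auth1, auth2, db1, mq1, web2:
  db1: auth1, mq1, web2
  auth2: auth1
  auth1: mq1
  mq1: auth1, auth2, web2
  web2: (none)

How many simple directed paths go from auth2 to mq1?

1

auth2→auth1→mq1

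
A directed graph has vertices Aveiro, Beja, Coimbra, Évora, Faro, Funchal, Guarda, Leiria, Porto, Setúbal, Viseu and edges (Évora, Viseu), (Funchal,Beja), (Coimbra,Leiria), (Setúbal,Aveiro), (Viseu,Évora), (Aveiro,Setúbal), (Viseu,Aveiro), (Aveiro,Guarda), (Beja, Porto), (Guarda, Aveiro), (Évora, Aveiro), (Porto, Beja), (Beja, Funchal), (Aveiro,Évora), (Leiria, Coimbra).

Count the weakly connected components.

From Aveiro: component {Aveiro, Évora, Guarda, Setúbal, Viseu}.
From Beja: component {Beja, Funchal, Porto}.
From Coimbra: component {Coimbra, Leiria}.
From Faro: component {Faro}.
That's 4 components.

4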